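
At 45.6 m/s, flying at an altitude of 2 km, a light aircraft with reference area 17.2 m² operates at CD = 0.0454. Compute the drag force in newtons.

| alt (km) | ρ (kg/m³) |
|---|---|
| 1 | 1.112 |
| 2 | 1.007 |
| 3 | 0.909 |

D = 818 N

At 2 km, from the table: ρ = 1.007 kg/m³.
Dynamic pressure q = ½ρv² = ½ × 1.007 × 45.6² = 1047 Pa.
D = q·S·CD = 1047 × 17.2 × 0.0454 = 818 N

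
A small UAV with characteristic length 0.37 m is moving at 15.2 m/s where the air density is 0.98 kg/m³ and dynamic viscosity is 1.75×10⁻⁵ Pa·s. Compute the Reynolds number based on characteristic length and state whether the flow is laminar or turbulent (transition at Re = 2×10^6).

Re = 3.15×10^5 (laminar)

Re = ρ·v·c/μ = 0.98 × 15.2 × 0.37 / (1.75×10⁻⁵) = 3.15×10^5
Since 3.15×10^5 < 2×10^6, the flow is laminar.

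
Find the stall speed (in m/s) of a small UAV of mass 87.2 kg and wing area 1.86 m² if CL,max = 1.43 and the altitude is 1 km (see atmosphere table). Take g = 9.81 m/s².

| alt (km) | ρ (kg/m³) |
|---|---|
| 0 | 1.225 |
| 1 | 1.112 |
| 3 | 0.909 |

V_stall = 24.1 m/s

At 1 km, from the table: ρ = 1.112 kg/m³.
Weight W = mg = 87.2 × 9.81 = 855.4 N.
From L = ½ρV²S·CL,max = W: V_stall = √(2W/(ρSCL,max)) = √(2·855.4/(1.112·1.86·1.43))
V_stall = √578.4 = 24.1 m/s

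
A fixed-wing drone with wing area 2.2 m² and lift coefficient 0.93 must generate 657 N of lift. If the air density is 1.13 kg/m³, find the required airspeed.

L = ½ρv²S·CL ⇒ v = √(2L/(ρ·S·CL))
v = √(2 × 657 / (1.13 × 2.2 × 0.93)) = √568.3 = 23.8 m/s

v = 23.8 m/s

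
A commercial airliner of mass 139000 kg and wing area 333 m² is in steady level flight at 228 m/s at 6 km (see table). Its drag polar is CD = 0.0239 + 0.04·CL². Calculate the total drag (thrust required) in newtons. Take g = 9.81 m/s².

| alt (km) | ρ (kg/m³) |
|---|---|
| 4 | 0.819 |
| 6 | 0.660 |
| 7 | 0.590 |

D = 1.5×10^5 N

At 6 km, from the table: ρ = 0.660 kg/m³.
In steady level flight, lift balances weight: W = mg = 139000 × 9.81 = 1.3636×10^6 N.
Dynamic pressure q = 0.5 × 0.66 × 228² = 17150 Pa.
CL = 2W/(ρv²S) = 2×1.3636×10^6/(0.66×228²×333) = 0.2387.
CD = 0.0239 + 0.04 × 0.2387² = 0.02618.
D = q·S·CD = 17150 × 333 × 0.02618 = 1.495×10^5 N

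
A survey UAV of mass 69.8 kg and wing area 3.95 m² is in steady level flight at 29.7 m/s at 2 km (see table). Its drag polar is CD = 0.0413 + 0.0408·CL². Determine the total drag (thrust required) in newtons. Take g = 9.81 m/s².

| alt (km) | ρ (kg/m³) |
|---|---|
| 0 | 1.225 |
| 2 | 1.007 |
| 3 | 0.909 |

At 2 km, from the table: ρ = 1.007 kg/m³.
Level flight ⇒ L = W = m·g = 69.8 × 9.81 = 684.74 N.
Dynamic pressure q = 0.5 × 1.007 × 29.7² = 444.1 Pa.
CL = 2W/(ρv²S) = 2×684.74/(1.007×29.7²×3.95) = 0.3903.
CD = 0.0413 + 0.0408 × 0.3903² = 0.04752.
D = q·S·CD = 444.1 × 3.95 × 0.04752 = 83.36 N

D = 83.4 N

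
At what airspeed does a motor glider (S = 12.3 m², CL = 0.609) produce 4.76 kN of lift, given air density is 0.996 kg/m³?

L = ½ρv²S·CL ⇒ v = √(2L/(ρ·S·CL))
v = √(2 × 4760 / (0.996 × 12.3 × 0.609)) = √1276 = 35.7 m/s

v = 35.7 m/s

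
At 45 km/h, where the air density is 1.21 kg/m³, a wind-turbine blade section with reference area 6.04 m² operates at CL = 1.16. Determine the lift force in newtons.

L = 662 N

Convert speed: v = 45 km/h ÷ 3.6 = 12.5 m/s.
L = ½ρv²S·CL = ½ × 1.21 × 12.5² × 6.04 × 1.16 = 662 N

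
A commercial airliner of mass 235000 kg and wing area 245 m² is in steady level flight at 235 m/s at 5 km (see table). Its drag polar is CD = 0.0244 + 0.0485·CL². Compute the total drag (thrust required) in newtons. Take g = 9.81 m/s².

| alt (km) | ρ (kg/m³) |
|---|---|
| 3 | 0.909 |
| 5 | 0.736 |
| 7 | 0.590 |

D = 1.73×10^5 N

At 5 km, from the table: ρ = 0.736 kg/m³.
Level flight ⇒ L = W = m·g = 235000 × 9.81 = 2.3054×10^6 N.
q = ½ρv² = ½ × 0.736 × 235² = 20320 Pa.
CL = W/(q·S) = 2.3054×10^6 / (20320 × 245) = 0.463.
CD = 0.0244 + 0.0485 × 0.463² = 0.0348.
D = q·S·CD = 20320 × 245 × 0.0348 = 1.733×10^5 N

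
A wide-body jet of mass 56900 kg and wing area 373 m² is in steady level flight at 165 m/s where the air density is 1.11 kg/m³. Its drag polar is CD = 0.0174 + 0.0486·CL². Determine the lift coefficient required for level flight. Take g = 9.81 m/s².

Weight W = mg = 56900 × 9.81 = 5.5819×10^5 N; in level flight L = W.
q = ½ρv² = ½ × 1.11 × 165² = 15110 Pa.
Required CL = L/(qS) = 5.5819×10^5/(15110·373) = 0.09904.

CL = 0.099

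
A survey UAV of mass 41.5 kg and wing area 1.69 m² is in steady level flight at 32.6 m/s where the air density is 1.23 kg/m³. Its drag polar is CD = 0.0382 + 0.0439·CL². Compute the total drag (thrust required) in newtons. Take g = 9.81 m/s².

D = 48.8 N

Level flight ⇒ L = W = m·g = 41.5 × 9.81 = 407.12 N.
Dynamic pressure q = 0.5 × 1.23 × 32.6² = 653.6 Pa.
CL = W/(q·S) = 407.12 / (653.6 × 1.69) = 0.3686.
CD = 0.0382 + 0.0439 × 0.3686² = 0.04416.
D = q·S·CD = 653.6 × 1.69 × 0.04416 = 48.78 N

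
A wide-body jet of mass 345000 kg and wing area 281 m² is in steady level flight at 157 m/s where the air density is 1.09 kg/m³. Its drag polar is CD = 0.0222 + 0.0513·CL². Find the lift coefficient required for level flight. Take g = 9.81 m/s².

CL = 0.897

Level flight ⇒ L = W = m·g = 345000 × 9.81 = 3.3844×10^6 N.
Dynamic pressure q = 0.5 × 1.09 × 157² = 13430 Pa.
CL = 2W/(ρv²S) = 2×3.3844×10^6/(1.09×157²×281) = 0.8966.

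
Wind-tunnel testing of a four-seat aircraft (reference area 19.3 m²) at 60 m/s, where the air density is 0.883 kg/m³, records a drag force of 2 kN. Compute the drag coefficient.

CD = 0.0652

From D = ½ρv²S·CD, rearranging gives CD = 2D/(ρv²S).
CD = 2 × 2000 / (0.883 × 60² × 19.3) = 0.0652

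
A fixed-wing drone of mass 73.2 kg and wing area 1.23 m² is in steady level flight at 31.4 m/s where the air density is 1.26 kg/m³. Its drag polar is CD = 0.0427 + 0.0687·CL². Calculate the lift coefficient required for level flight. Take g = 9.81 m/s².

In steady level flight, lift balances weight: W = mg = 73.2 × 9.81 = 718.09 N.
q = ½ρv² = ½ × 1.26 × 31.4² = 621.2 Pa.
CL = 2W/(ρv²S) = 2×718.09/(1.26×31.4²×1.23) = 0.9399.

CL = 0.94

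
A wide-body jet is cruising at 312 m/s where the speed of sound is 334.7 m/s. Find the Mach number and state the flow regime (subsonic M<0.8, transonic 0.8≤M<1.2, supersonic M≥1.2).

M = v/a = 312 / 334.7 = 0.932
M = 0.932 → transonic.

M = 0.932 (transonic)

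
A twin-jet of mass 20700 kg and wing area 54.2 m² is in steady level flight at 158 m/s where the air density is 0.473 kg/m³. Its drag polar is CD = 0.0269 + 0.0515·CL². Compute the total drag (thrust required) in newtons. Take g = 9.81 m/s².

Weight W = mg = 20700 × 9.81 = 2.0307×10^5 N; in level flight L = W.
Dynamic pressure q = 0.5 × 0.473 × 158² = 5904 Pa.
Required CL = L/(qS) = 2.0307×10^5/(5904·54.2) = 0.6346.
CD = 0.0269 + 0.0515 × 0.6346² = 0.04764.
D = q·S·CD = 5904 × 54.2 × 0.04764 = 15240 N

D = 15200 N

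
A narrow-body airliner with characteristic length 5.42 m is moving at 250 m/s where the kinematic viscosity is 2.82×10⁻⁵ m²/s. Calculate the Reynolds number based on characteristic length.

Re = v·c/ν = 250 × 5.42 / (2.82×10⁻⁵) = 4.8×10^7

Re = 4.8×10^7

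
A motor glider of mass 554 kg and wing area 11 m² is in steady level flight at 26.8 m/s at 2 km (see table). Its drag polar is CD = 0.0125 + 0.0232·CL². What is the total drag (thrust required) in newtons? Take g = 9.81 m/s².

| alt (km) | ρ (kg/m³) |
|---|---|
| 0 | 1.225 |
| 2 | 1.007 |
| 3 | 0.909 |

D = 222 N

At 2 km, from the table: ρ = 1.007 kg/m³.
Level flight ⇒ L = W = m·g = 554 × 9.81 = 5434.7 N.
Dynamic pressure q = 0.5 × 1.007 × 26.8² = 361.6 Pa.
CL = W/(q·S) = 5434.7 / (361.6 × 11) = 1.366.
CD = 0.0125 + 0.0232 × 1.366² = 0.0558.
D = q·S·CD = 361.6 × 11 × 0.0558 = 222 N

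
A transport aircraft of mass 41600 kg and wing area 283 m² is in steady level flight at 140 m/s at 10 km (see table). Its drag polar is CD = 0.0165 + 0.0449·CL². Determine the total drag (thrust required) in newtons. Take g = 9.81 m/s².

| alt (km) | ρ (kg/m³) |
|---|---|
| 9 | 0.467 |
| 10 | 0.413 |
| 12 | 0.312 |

At 10 km, from the table: ρ = 0.413 kg/m³.
Weight W = mg = 41600 × 9.81 = 4.081×10^5 N; in level flight L = W.
q = ½ρv² = ½ × 0.413 × 140² = 4047 Pa.
CL = 2W/(ρv²S) = 2×4.081×10^5/(0.413×140²×283) = 0.3563.
CD = 0.0165 + 0.0449 × 0.3563² = 0.0222.
D = q·S·CD = 4047 × 283 × 0.0222 = 25430 N

D = 25400 N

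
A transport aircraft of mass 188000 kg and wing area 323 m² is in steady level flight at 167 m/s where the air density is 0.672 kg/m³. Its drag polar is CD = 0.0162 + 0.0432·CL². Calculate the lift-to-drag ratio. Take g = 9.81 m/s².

Level flight ⇒ L = W = m·g = 188000 × 9.81 = 1.8443×10^6 N.
q = ½ρv² = ½ × 0.672 × 167² = 9371 Pa.
CL = 2W/(ρv²S) = 2×1.8443×10^6/(0.672×167²×323) = 0.6093.
CD = 0.0162 + 0.0432 × 0.6093² = 0.03224.
L/D = CL/CD = 0.6093 / 0.03224 = 18.9

L/D = 18.9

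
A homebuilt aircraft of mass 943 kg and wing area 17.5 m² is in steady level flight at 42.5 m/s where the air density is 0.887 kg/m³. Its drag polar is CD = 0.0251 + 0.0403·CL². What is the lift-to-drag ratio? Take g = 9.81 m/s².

In steady level flight, lift balances weight: W = mg = 943 × 9.81 = 9250.8 N.
Dynamic pressure q = 0.5 × 0.887 × 42.5² = 801.1 Pa.
CL = 2W/(ρv²S) = 2×9250.8/(0.887×42.5²×17.5) = 0.6599.
CD = 0.0251 + 0.0403 × 0.6599² = 0.04265.
L/D = CL/CD = 0.6599 / 0.04265 = 15.5

L/D = 15.5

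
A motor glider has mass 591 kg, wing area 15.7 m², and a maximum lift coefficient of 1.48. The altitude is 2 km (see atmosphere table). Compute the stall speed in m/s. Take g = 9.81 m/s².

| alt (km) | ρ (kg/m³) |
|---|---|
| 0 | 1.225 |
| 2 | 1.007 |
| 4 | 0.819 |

V_stall = 22.3 m/s

At 2 km, from the table: ρ = 1.007 kg/m³.
At stall, lift equals weight: L = W = m·g = 591 × 9.81 = 5798 N.
From L = ½ρV²S·CL,max = W: V_stall = √(2W/(ρSCL,max)) = √(2·5798/(1.007·15.7·1.48))
V_stall = √495.6 = 22.3 m/s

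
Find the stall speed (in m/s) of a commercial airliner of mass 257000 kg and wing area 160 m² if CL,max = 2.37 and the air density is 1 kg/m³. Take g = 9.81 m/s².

Weight W = mg = 257000 × 9.81 = 2.521×10^6 N.
From L = ½ρV²S·CL,max = W: V_stall = √(2W/(ρSCL,max)) = √(2·2.521×10^6/(1·160·2.37))
V_stall = √13300 = 115 m/s

V_stall = 115 m/s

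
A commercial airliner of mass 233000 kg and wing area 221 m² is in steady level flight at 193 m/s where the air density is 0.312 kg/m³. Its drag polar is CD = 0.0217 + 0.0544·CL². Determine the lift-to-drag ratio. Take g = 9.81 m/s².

Weight W = mg = 233000 × 9.81 = 2.2857×10^6 N; in level flight L = W.
Dynamic pressure q = 0.5 × 0.312 × 193² = 5811 Pa.
CL = W/(q·S) = 2.2857×10^6 / (5811 × 221) = 1.78.
CD = 0.0217 + 0.0544 × 1.78² = 0.194.
L/D = CL/CD = 1.78 / 0.194 = 9.17

L/D = 9.17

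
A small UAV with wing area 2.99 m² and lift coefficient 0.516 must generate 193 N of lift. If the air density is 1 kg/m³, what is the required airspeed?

v = 15.8 m/s

L = ½ρv²S·CL ⇒ v = √(2L/(ρ·S·CL))
v = √(2 × 193 / (1 × 2.99 × 0.516)) = √250.2 = 15.8 m/s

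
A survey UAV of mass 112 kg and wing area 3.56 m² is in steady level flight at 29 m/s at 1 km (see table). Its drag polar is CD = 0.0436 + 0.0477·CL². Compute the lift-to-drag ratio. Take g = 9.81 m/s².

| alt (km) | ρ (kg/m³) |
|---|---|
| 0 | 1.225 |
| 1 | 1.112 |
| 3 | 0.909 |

At 1 km, from the table: ρ = 1.112 kg/m³.
Level flight ⇒ L = W = m·g = 112 × 9.81 = 1098.7 N.
Dynamic pressure q = 0.5 × 1.112 × 29² = 467.6 Pa.
Required CL = L/(qS) = 1098.7/(467.6·3.56) = 0.66.
CD = 0.0436 + 0.0477 × 0.66² = 0.06438.
L/D = CL/CD = 0.66 / 0.06438 = 10.3

L/D = 10.3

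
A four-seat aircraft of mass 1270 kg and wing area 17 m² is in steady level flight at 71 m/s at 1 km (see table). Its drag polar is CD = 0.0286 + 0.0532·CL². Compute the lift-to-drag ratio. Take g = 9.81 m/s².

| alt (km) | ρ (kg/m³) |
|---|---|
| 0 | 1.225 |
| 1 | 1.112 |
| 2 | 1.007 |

L/D = 8.11

At 1 km, from the table: ρ = 1.112 kg/m³.
Weight W = mg = 1270 × 9.81 = 12459 N; in level flight L = W.
Dynamic pressure q = 0.5 × 1.112 × 71² = 2803 Pa.
CL = W/(q·S) = 12459 / (2803 × 17) = 0.2615.
CD = 0.0286 + 0.0532 × 0.2615² = 0.03224.
L/D = CL/CD = 0.2615 / 0.03224 = 8.11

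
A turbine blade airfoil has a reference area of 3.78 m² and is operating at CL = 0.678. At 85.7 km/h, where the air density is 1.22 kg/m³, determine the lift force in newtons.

L = 886 N

Convert speed: v = 85.7 km/h ÷ 3.6 = 23.81 m/s.
Dynamic pressure q = ½ρv² = ½ × 1.22 × 23.81² = 345.7 Pa.
L = q·S·CL = 345.7 × 3.78 × 0.678 = 886 N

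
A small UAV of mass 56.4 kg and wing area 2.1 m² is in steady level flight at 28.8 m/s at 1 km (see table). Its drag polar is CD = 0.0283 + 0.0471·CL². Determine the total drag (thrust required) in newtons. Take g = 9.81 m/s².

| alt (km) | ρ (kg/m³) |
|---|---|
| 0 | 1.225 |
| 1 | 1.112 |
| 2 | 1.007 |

At 1 km, from the table: ρ = 1.112 kg/m³.
Weight W = mg = 56.4 × 9.81 = 553.28 N; in level flight L = W.
Dynamic pressure q = 0.5 × 1.112 × 28.8² = 461.2 Pa.
CL = W/(q·S) = 553.28 / (461.2 × 2.1) = 0.5713.
CD = 0.0283 + 0.0471 × 0.5713² = 0.04367.
D = q·S·CD = 461.2 × 2.1 × 0.04367 = 42.3 N

D = 42.3 N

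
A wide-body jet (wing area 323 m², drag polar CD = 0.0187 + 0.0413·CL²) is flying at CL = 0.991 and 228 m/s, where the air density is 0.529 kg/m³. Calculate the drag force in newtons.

CD = 0.0187 + 0.0413 × 0.991² = 0.05926
D = ½ρv²S·CD = ½ × 0.529 × 228² × 323 × 0.05926 = 2.63×10^5 N

D = 2.63×10^5 N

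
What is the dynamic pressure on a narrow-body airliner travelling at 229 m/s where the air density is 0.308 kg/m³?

q = 8080 Pa

q = ½ρv² = ½ × 0.308 × 229² = 8080 Pa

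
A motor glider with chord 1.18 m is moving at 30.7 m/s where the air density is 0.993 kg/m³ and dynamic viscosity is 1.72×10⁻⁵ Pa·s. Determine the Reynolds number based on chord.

Re = 2.09×10^6

Re = ρ·v·c/μ = 0.993 × 30.7 × 1.18 / (1.72×10⁻⁵) = 2.09×10^6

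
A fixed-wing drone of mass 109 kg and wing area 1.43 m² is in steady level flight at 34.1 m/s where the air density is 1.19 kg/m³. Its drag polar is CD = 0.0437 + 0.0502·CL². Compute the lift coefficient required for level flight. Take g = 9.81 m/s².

In steady level flight, lift balances weight: W = mg = 109 × 9.81 = 1069.3 N.
Dynamic pressure q = 0.5 × 1.19 × 34.1² = 691.9 Pa.
CL = W/(q·S) = 1069.3 / (691.9 × 1.43) = 1.081.

CL = 1.08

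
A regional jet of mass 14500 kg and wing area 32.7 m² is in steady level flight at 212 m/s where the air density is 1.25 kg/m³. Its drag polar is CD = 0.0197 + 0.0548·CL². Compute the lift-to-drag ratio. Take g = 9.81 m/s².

In steady level flight, lift balances weight: W = mg = 14500 × 9.81 = 1.4224×10^5 N.
q = ½ρv² = ½ × 1.25 × 212² = 28090 Pa.
Required CL = L/(qS) = 1.4224×10^5/(28090·32.7) = 0.1549.
CD = 0.0197 + 0.0548 × 0.1549² = 0.02101.
L/D = CL/CD = 0.1549 / 0.02101 = 7.37

L/D = 7.37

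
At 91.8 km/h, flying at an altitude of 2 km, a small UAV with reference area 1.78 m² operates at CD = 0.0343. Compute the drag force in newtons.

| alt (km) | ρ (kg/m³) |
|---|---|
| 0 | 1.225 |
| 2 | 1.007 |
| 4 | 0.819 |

At 2 km, from the table: ρ = 1.007 kg/m³.
Convert speed: v = 91.8 km/h ÷ 3.6 = 25.5 m/s.
D = ½ρv²S·CD = ½ × 1.007 × 25.5² × 1.78 × 0.0343 = 20 N

D = 20 N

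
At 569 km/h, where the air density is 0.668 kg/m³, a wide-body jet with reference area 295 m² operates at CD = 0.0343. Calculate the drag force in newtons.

Convert speed: v = 569 km/h ÷ 3.6 = 158.1 m/s.
Dynamic pressure q = ½ρv² = ½ × 0.668 × 158.1² = 8344 Pa.
D = q·S·CD = 8344 × 295 × 0.0343 = 84400 N ≈ 84.4 kN

D = 84400 N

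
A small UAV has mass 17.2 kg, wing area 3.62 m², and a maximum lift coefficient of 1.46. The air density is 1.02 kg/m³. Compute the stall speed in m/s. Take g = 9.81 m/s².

At stall, lift equals weight: L = W = m·g = 17.2 × 9.81 = 168.7 N.
V_stall = √(2W/(ρ·S·CL,max)) = √(2 × 168.7 / (1.02 × 3.62 × 1.46))
V_stall = √62.6 = 7.91 m/s

V_stall = 7.91 m/s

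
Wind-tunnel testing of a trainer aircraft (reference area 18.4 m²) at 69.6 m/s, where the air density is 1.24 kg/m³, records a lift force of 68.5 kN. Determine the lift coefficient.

From L = ½ρv²S·CL, rearranging gives CL = 2L/(ρv²S).
CL = 2 × 68500 / (1.24 × 69.6² × 18.4) = 1.24

CL = 1.24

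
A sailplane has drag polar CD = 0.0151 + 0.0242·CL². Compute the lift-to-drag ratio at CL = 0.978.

L/D = 25.6

CD = 0.0151 + 0.0242 × 0.978² = 0.03825
L/D = CL/CD = 0.978 / 0.03825 = 25.6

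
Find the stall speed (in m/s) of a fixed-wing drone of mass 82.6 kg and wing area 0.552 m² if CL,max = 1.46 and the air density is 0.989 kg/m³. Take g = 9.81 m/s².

Weight W = mg = 82.6 × 9.81 = 810.3 N.
From L = ½ρV²S·CL,max = W: V_stall = √(2W/(ρSCL,max)) = √(2·810.3/(0.989·0.552·1.46))
V_stall = √2033 = 45.1 m/s

V_stall = 45.1 m/s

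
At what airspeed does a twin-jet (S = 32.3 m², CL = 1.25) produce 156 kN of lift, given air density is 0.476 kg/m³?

v = 127 m/s

L = ½ρv²S·CL ⇒ v = √(2L/(ρ·S·CL))
v = √(2 × 1.56×10^5 / (0.476 × 32.3 × 1.25)) = √16230 = 127 m/s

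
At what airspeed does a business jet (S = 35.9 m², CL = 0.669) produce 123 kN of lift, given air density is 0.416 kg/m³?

L = ½ρv²S·CL ⇒ v = √(2L/(ρ·S·CL))
v = √(2 × 1.23×10^5 / (0.416 × 35.9 × 0.669)) = √24620 = 157 m/s

v = 157 m/s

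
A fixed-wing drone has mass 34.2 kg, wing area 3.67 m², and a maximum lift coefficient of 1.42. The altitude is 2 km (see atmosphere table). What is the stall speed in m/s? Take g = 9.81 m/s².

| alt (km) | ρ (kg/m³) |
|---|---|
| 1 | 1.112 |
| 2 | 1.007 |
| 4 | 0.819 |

V_stall = 11.3 m/s

At 2 km, from the table: ρ = 1.007 kg/m³.
Stall occurs when L = W at CL,max. W = mg = 34.2 × 9.81 = 335.5 N.
From L = ½ρV²S·CL,max = W: V_stall = √(2W/(ρSCL,max)) = √(2·335.5/(1.007·3.67·1.42))
V_stall = √127.9 = 11.3 m/s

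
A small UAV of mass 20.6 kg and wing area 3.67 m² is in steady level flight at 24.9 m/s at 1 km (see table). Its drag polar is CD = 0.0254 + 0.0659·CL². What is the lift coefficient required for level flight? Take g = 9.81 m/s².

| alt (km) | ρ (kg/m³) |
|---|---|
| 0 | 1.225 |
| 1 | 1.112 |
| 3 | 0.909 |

At 1 km, from the table: ρ = 1.112 kg/m³.
In steady level flight, lift balances weight: W = mg = 20.6 × 9.81 = 202.09 N.
Dynamic pressure q = 0.5 × 1.112 × 24.9² = 344.7 Pa.
CL = W/(q·S) = 202.09 / (344.7 × 3.67) = 0.1597.

CL = 0.16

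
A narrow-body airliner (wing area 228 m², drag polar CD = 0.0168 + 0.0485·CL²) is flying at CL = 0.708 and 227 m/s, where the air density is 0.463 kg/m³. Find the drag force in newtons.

CD = 0.0168 + 0.0485 × 0.708² = 0.04111
D = ½ρv²S·CD = ½ × 0.463 × 227² × 228 × 0.04111 = 1.12×10^5 N

D = 1.12×10^5 N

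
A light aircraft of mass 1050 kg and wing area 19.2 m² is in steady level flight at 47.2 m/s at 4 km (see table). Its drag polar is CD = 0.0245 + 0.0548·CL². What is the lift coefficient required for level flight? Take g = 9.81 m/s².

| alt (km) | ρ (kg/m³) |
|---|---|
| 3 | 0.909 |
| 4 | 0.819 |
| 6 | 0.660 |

At 4 km, from the table: ρ = 0.819 kg/m³.
Level flight ⇒ L = W = m·g = 1050 × 9.81 = 10300 N.
q = ½ρv² = ½ × 0.819 × 47.2² = 912.3 Pa.
CL = W/(q·S) = 10300 / (912.3 × 19.2) = 0.5881.

CL = 0.588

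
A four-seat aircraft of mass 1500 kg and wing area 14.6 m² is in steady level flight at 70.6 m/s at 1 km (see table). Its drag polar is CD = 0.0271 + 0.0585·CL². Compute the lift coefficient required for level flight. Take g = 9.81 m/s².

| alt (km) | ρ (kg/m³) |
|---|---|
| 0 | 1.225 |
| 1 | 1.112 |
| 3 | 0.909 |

At 1 km, from the table: ρ = 1.112 kg/m³.
Level flight ⇒ L = W = m·g = 1500 × 9.81 = 14715 N.
q = ½ρv² = ½ × 1.112 × 70.6² = 2771 Pa.
CL = 2W/(ρv²S) = 2×14715/(1.112×70.6²×14.6) = 0.3637.

CL = 0.364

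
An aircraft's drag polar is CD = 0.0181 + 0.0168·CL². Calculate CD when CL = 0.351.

CD = 0.0202

CD = 0.0181 + 0.0168 × 0.351² = 0.0181 + 0.00207 = 0.0202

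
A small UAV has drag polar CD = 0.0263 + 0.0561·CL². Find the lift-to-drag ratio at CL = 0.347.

L/D = 10.5

CD = 0.0263 + 0.0561 × 0.347² = 0.03305
L/D = CL/CD = 0.347 / 0.03305 = 10.5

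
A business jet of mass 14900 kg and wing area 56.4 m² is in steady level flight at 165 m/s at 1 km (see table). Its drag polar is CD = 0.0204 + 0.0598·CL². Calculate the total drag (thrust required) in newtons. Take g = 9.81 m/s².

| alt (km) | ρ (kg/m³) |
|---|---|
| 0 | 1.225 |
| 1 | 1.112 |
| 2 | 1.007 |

D = 18900 N

At 1 km, from the table: ρ = 1.112 kg/m³.
Level flight ⇒ L = W = m·g = 14900 × 9.81 = 1.4617×10^5 N.
Dynamic pressure q = 0.5 × 1.112 × 165² = 15140 Pa.
CL = W/(q·S) = 1.4617×10^5 / (15140 × 56.4) = 0.1712.
CD = 0.0204 + 0.0598 × 0.1712² = 0.02215.
D = q·S·CD = 15140 × 56.4 × 0.02215 = 18910 N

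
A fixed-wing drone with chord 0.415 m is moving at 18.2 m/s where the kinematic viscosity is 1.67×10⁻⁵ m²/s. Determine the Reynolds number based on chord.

Re = 4.52×10^5

Re = v·c/ν = 18.2 × 0.415 / (1.67×10⁻⁵) = 4.52×10^5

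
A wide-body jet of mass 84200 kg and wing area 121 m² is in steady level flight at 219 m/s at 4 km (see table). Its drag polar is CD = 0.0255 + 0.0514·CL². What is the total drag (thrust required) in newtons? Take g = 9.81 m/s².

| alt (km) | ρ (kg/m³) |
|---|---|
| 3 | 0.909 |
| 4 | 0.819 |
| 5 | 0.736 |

D = 75400 N

At 4 km, from the table: ρ = 0.819 kg/m³.
Level flight ⇒ L = W = m·g = 84200 × 9.81 = 8.26×10^5 N.
Dynamic pressure q = 0.5 × 0.819 × 219² = 19640 Pa.
Required CL = L/(qS) = 8.26×10^5/(19640·121) = 0.3476.
CD = 0.0255 + 0.0514 × 0.3476² = 0.03171.
D = q·S·CD = 19640 × 121 × 0.03171 = 75360 N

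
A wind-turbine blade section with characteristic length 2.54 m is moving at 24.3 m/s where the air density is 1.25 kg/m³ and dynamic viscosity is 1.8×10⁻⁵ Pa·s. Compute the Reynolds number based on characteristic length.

Re = ρ·v·c/μ = 1.25 × 24.3 × 2.54 / (1.8×10⁻⁵) = 4.29×10^6

Re = 4.29×10^6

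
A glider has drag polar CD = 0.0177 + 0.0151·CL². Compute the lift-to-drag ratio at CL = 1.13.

L/D = 30.6

CD = 0.0177 + 0.0151 × 1.13² = 0.03698
L/D = CL/CD = 1.13 / 0.03698 = 30.6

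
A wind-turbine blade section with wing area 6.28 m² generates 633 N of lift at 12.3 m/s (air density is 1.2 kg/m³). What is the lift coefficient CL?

CL = 1.11

From L = ½ρv²S·CL, rearranging gives CL = 2L/(ρv²S).
CL = 2 × 633 / (1.2 × 12.3² × 6.28) = 1.11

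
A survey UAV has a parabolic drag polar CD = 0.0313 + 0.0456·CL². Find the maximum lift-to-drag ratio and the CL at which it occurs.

For CD = CD0 + K·CL², (L/D)max occurs at CL* = √(CD0/K) and equals 1/(2√(K·CD0)).
(L/D)max = 1/(2√(0.0456 × 0.0313)) = 1/(2 × 0.03778) = 13.2
CL* = √(0.0313/0.0456) = 0.828

(L/D)max = 13.2, at CL = 0.828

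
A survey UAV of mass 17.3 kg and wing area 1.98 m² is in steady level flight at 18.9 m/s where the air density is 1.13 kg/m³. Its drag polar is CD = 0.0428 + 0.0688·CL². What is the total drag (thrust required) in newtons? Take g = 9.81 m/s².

Weight W = mg = 17.3 × 9.81 = 169.71 N; in level flight L = W.
q = ½ρv² = ½ × 1.13 × 18.9² = 201.8 Pa.
CL = 2W/(ρv²S) = 2×169.71/(1.13×18.9²×1.98) = 0.4247.
CD = 0.0428 + 0.0688 × 0.4247² = 0.05521.
D = q·S·CD = 201.8 × 1.98 × 0.05521 = 22.06 N

D = 22.1 N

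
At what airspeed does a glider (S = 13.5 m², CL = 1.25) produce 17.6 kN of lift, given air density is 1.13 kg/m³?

v = 43 m/s

L = ½ρv²S·CL ⇒ v = √(2L/(ρ·S·CL))
v = √(2 × 17600 / (1.13 × 13.5 × 1.25)) = √1846 = 43 m/s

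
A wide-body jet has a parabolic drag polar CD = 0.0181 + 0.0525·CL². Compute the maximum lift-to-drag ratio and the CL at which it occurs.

(L/D)max = 16.2, at CL = 0.587

For CD = CD0 + K·CL², (L/D)max occurs at CL* = √(CD0/K) and equals 1/(2√(K·CD0)).
(L/D)max = 1/(2√(0.0525 × 0.0181)) = 1/(2 × 0.03083) = 16.2
CL* = √(0.0181/0.0525) = 0.587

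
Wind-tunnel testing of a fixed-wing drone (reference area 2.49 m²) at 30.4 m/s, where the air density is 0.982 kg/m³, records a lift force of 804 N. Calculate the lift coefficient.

From L = ½ρv²S·CL, rearranging gives CL = 2L/(ρv²S).
CL = 2 × 804 / (0.982 × 30.4² × 2.49) = 0.712

CL = 0.712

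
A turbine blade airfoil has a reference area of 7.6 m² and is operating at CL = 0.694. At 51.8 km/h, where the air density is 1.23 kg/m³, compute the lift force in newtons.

L = 672 N

Convert speed: v = 51.8 km/h ÷ 3.6 = 14.39 m/s.
Dynamic pressure q = ½ρv² = ½ × 1.23 × 14.39² = 127.3 Pa.
L = q·S·CL = 127.3 × 7.6 × 0.694 = 672 N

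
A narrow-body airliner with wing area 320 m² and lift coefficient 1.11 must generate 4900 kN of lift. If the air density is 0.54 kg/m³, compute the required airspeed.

L = ½ρv²S·CL ⇒ v = √(2L/(ρ·S·CL))
v = √(2 × 4.9×10^6 / (0.54 × 320 × 1.11)) = √51090 = 226 m/s

v = 226 m/s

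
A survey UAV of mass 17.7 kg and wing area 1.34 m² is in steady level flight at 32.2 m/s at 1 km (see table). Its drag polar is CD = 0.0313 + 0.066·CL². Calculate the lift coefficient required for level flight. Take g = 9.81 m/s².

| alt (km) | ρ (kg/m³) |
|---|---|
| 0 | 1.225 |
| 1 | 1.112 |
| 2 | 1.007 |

At 1 km, from the table: ρ = 1.112 kg/m³.
Level flight ⇒ L = W = m·g = 17.7 × 9.81 = 173.64 N.
q = ½ρv² = ½ × 1.112 × 32.2² = 576.5 Pa.
Required CL = L/(qS) = 173.64/(576.5·1.34) = 0.2248.

CL = 0.225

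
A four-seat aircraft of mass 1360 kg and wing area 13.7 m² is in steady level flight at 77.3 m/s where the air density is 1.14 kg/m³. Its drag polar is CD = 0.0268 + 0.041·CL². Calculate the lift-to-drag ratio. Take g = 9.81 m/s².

L/D = 9.48

Level flight ⇒ L = W = m·g = 1360 × 9.81 = 13342 N.
Dynamic pressure q = 0.5 × 1.14 × 77.3² = 3406 Pa.
Required CL = L/(qS) = 13342/(3406·13.7) = 0.2859.
CD = 0.0268 + 0.041 × 0.2859² = 0.03015.
L/D = CL/CD = 0.2859 / 0.03015 = 9.48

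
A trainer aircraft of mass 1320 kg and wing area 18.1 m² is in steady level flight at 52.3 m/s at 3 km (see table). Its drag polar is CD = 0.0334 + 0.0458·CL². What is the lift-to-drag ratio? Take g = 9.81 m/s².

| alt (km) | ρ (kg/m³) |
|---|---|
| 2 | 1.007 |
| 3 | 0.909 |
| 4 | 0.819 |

L/D = 11.8

At 3 km, from the table: ρ = 0.909 kg/m³.
Weight W = mg = 1320 × 9.81 = 12949 N; in level flight L = W.
Dynamic pressure q = 0.5 × 0.909 × 52.3² = 1243 Pa.
Required CL = L/(qS) = 12949/(1243·18.1) = 0.5755.
CD = 0.0334 + 0.0458 × 0.5755² = 0.04857.
L/D = CL/CD = 0.5755 / 0.04857 = 11.8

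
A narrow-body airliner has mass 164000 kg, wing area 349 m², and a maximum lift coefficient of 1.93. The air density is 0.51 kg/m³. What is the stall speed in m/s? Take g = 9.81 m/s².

Weight W = mg = 164000 × 9.81 = 1.609×10^6 N.
From L = ½ρV²S·CL,max = W: V_stall = √(2W/(ρSCL,max)) = √(2·1.609×10^6/(0.51·349·1.93))
V_stall = √9367 = 96.8 m/s

V_stall = 96.8 m/s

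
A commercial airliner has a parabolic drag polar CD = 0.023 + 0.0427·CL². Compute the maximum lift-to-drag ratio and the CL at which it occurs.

(L/D)max = 16, at CL = 0.734

For CD = CD0 + K·CL², (L/D)max occurs at CL* = √(CD0/K) and equals 1/(2√(K·CD0)).
(L/D)max = 1/(2√(0.0427 × 0.023)) = 1/(2 × 0.03134) = 16
CL* = √(0.023/0.0427) = 0.734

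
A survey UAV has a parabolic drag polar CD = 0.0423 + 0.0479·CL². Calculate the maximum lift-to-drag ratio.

(L/D)max = 11.1

For CD = CD0 + K·CL², (L/D)max occurs at CL* = √(CD0/K) and equals 1/(2√(K·CD0)).
(L/D)max = 1/(2√(0.0479 × 0.0423)) = 1/(2 × 0.04501) = 11.1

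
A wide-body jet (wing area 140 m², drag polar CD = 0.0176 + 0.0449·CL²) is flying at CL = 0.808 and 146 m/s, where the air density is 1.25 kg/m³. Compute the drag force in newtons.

D = 87500 N

CD = 0.0176 + 0.0449 × 0.808² = 0.04691
D = ½ρv²S·CD = ½ × 1.25 × 146² × 140 × 0.04691 = 87500 N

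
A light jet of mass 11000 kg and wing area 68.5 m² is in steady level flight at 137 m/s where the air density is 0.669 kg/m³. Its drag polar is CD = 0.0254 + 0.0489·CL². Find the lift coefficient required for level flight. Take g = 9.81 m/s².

In steady level flight, lift balances weight: W = mg = 11000 × 9.81 = 1.0791×10^5 N.
Dynamic pressure q = 0.5 × 0.669 × 137² = 6278 Pa.
CL = W/(q·S) = 1.0791×10^5 / (6278 × 68.5) = 0.2509.

CL = 0.251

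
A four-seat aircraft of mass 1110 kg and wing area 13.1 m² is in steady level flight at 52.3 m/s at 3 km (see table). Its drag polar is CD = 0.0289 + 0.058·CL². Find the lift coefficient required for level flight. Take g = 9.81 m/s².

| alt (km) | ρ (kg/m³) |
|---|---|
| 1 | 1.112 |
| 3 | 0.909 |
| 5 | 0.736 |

At 3 km, from the table: ρ = 0.909 kg/m³.
Level flight ⇒ L = W = m·g = 1110 × 9.81 = 10889 N.
Dynamic pressure q = 0.5 × 0.909 × 52.3² = 1243 Pa.
CL = 2W/(ρv²S) = 2×10889/(0.909×52.3²×13.1) = 0.6686.

CL = 0.669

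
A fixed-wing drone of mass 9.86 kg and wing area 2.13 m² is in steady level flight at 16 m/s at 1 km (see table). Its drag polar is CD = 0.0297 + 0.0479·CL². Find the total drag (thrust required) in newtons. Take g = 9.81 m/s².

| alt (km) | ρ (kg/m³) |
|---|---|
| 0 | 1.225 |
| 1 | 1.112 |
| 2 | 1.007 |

D = 10.5 N

At 1 km, from the table: ρ = 1.112 kg/m³.
Level flight ⇒ L = W = m·g = 9.86 × 9.81 = 96.727 N.
Dynamic pressure q = 0.5 × 1.112 × 16² = 142.3 Pa.
Required CL = L/(qS) = 96.727/(142.3·2.13) = 0.319.
CD = 0.0297 + 0.0479 × 0.319² = 0.03458.
D = q·S·CD = 142.3 × 2.13 × 0.03458 = 10.48 N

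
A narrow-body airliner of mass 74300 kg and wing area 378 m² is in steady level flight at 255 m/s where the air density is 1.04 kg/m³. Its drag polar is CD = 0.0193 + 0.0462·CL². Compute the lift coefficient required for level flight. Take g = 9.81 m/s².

CL = 0.057

Weight W = mg = 74300 × 9.81 = 7.2888×10^5 N; in level flight L = W.
q = ½ρv² = ½ × 1.04 × 255² = 33810 Pa.
Required CL = L/(qS) = 7.2888×10^5/(33810·378) = 0.05703.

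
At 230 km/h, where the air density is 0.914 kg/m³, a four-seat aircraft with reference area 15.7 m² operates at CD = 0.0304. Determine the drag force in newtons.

D = 890 N

Convert speed: v = 230 km/h ÷ 3.6 = 63.89 m/s.
D = ½ρv²S·CD = ½ × 0.914 × 63.89² × 15.7 × 0.0304 = 890 N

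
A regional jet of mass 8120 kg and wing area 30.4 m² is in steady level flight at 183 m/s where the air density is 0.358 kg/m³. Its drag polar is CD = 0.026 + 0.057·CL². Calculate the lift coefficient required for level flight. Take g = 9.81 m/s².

CL = 0.437

Weight W = mg = 8120 × 9.81 = 79657 N; in level flight L = W.
Dynamic pressure q = 0.5 × 0.358 × 183² = 5995 Pa.
CL = 2W/(ρv²S) = 2×79657/(0.358×183²×30.4) = 0.4371.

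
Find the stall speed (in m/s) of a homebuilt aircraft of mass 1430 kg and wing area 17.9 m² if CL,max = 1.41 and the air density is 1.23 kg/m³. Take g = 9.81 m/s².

V_stall = 30.1 m/s

At stall, lift equals weight: L = W = m·g = 1430 × 9.81 = 14030 N.
V_stall = √(2W/(ρ·S·CL,max)) = √(2 × 14030 / (1.23 × 17.9 × 1.41))
V_stall = √903.8 = 30.1 m/s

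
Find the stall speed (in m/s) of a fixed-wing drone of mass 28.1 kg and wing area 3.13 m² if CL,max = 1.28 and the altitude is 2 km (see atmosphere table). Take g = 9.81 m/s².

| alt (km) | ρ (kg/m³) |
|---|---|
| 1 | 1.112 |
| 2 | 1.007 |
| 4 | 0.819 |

V_stall = 11.7 m/s

At 2 km, from the table: ρ = 1.007 kg/m³.
Weight W = mg = 28.1 × 9.81 = 275.7 N.
From L = ½ρV²S·CL,max = W: V_stall = √(2W/(ρSCL,max)) = √(2·275.7/(1.007·3.13·1.28))
V_stall = √136.7 = 11.7 m/s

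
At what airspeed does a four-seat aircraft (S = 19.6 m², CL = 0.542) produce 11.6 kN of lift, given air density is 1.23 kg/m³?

v = 42.1 m/s

L = ½ρv²S·CL ⇒ v = √(2L/(ρ·S·CL))
v = √(2 × 11600 / (1.23 × 19.6 × 0.542)) = √1776 = 42.1 m/s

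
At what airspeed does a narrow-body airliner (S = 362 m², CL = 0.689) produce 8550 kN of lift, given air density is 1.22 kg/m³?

v = 237 m/s

L = ½ρv²S·CL ⇒ v = √(2L/(ρ·S·CL))
v = √(2 × 8.55×10^6 / (1.22 × 362 × 0.689)) = √56200 = 237 m/s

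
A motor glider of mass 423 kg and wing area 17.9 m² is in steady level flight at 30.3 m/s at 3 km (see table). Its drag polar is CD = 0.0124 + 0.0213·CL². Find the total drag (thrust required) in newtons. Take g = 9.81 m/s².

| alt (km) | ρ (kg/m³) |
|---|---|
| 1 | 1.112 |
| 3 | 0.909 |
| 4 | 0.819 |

At 3 km, from the table: ρ = 0.909 kg/m³.
In steady level flight, lift balances weight: W = mg = 423 × 9.81 = 4149.6 N.
q = ½ρv² = ½ × 0.909 × 30.3² = 417.3 Pa.
Required CL = L/(qS) = 4149.6/(417.3·17.9) = 0.5556.
CD = 0.0124 + 0.0213 × 0.5556² = 0.01897.
D = q·S·CD = 417.3 × 17.9 × 0.01897 = 141.7 N

D = 142 N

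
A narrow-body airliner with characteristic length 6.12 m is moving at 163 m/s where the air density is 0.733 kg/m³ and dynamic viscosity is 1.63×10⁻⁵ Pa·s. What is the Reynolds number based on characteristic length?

Re = ρ·v·c/μ = 0.733 × 163 × 6.12 / (1.63×10⁻⁵) = 4.49×10^7

Re = 4.49×10^7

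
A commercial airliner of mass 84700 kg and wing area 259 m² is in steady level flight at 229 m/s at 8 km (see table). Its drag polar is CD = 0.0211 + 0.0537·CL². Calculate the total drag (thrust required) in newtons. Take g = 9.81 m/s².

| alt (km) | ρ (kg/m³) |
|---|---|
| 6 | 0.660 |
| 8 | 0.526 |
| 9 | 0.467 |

D = 85800 N

At 8 km, from the table: ρ = 0.526 kg/m³.
Weight W = mg = 84700 × 9.81 = 8.3091×10^5 N; in level flight L = W.
Dynamic pressure q = 0.5 × 0.526 × 229² = 13790 Pa.
Required CL = L/(qS) = 8.3091×10^5/(13790·259) = 0.2326.
CD = 0.0211 + 0.0537 × 0.2326² = 0.02401.
D = q·S·CD = 13790 × 259 × 0.02401 = 85750 N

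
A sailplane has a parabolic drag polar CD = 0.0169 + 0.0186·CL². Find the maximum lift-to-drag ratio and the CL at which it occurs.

(L/D)max = 28.2, at CL = 0.953

For CD = CD0 + K·CL², (L/D)max occurs at CL* = √(CD0/K) and equals 1/(2√(K·CD0)).
(L/D)max = 1/(2√(0.0186 × 0.0169)) = 1/(2 × 0.01773) = 28.2
CL* = √(0.0169/0.0186) = 0.953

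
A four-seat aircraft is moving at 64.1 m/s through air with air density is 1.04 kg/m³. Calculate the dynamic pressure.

q = 2140 Pa

q = ½ρv² = ½ × 1.04 × 64.1² = 2140 Pa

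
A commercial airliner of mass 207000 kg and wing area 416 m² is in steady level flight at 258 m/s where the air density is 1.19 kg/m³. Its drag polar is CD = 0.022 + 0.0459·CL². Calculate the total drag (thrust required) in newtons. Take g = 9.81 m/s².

D = 3.74×10^5 N

Level flight ⇒ L = W = m·g = 207000 × 9.81 = 2.0307×10^6 N.
Dynamic pressure q = 0.5 × 1.19 × 258² = 39610 Pa.
CL = 2W/(ρv²S) = 2×2.0307×10^6/(1.19×258²×416) = 0.1233.
CD = 0.022 + 0.0459 × 0.1233² = 0.0227.
D = q·S·CD = 39610 × 416 × 0.0227 = 3.74×10^5 N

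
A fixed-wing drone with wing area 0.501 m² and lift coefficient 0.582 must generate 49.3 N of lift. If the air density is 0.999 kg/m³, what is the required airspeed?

v = 18.4 m/s

L = ½ρv²S·CL ⇒ v = √(2L/(ρ·S·CL))
v = √(2 × 49.3 / (0.999 × 0.501 × 0.582)) = √338.5 = 18.4 m/s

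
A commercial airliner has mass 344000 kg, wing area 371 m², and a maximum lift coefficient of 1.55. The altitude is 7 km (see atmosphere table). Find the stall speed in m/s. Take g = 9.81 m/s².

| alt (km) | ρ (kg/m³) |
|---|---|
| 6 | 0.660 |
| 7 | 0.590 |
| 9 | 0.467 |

V_stall = 141 m/s

At 7 km, from the table: ρ = 0.590 kg/m³.
Stall occurs when L = W at CL,max. W = mg = 344000 × 9.81 = 3.375×10^6 N.
From L = ½ρV²S·CL,max = W: V_stall = √(2W/(ρSCL,max)) = √(2·3.375×10^6/(0.59·371·1.55))
V_stall = √19890 = 141 m/s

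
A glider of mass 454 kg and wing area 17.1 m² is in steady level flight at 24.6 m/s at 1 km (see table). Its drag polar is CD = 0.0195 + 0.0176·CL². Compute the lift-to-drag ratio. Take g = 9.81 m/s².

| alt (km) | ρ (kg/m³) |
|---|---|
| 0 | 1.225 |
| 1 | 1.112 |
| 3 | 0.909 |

L/D = 25.8

At 1 km, from the table: ρ = 1.112 kg/m³.
In steady level flight, lift balances weight: W = mg = 454 × 9.81 = 4453.7 N.
q = ½ρv² = ½ × 1.112 × 24.6² = 336.5 Pa.
CL = W/(q·S) = 4453.7 / (336.5 × 17.1) = 0.7741.
CD = 0.0195 + 0.0176 × 0.7741² = 0.03005.
L/D = CL/CD = 0.7741 / 0.03005 = 25.8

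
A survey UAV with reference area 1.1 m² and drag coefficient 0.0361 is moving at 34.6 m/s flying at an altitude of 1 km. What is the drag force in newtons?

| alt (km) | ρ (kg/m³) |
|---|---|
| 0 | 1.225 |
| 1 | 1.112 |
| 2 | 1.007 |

At 1 km, from the table: ρ = 1.112 kg/m³.
Dynamic pressure q = ½ρv² = ½ × 1.112 × 34.6² = 665.6 Pa.
D = q·S·CD = 665.6 × 1.1 × 0.0361 = 26.4 N

D = 26.4 N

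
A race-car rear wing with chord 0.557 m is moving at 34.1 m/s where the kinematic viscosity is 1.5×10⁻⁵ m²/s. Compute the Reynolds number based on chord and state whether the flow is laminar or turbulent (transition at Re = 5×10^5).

Re = v·c/ν = 34.1 × 0.557 / (1.5×10⁻⁵) = 1.27×10^6
Since 1.27×10^6 > 5×10^5, the flow is turbulent.

Re = 1.27×10^6 (turbulent)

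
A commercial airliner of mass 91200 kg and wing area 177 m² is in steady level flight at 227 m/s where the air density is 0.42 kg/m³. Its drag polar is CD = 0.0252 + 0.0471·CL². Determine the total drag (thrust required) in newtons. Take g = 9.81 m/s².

Level flight ⇒ L = W = m·g = 91200 × 9.81 = 8.9467×10^5 N.
Dynamic pressure q = 0.5 × 0.42 × 227² = 10820 Pa.
CL = 2W/(ρv²S) = 2×8.9467×10^5/(0.42×227²×177) = 0.4671.
CD = 0.0252 + 0.0471 × 0.4671² = 0.03548.
D = q·S·CD = 10820 × 177 × 0.03548 = 67950 N

D = 67900 N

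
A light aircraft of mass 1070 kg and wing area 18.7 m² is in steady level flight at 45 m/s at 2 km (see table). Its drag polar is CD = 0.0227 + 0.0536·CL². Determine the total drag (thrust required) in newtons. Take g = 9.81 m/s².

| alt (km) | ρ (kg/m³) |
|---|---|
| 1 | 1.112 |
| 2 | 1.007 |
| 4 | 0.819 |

At 2 km, from the table: ρ = 1.007 kg/m³.
Level flight ⇒ L = W = m·g = 1070 × 9.81 = 10497 N.
q = ½ρv² = ½ × 1.007 × 45² = 1020 Pa.
Required CL = L/(qS) = 10497/(1020·18.7) = 0.5505.
CD = 0.0227 + 0.0536 × 0.5505² = 0.03895.
D = q·S·CD = 1020 × 18.7 × 0.03895 = 742.5 N

D = 743 N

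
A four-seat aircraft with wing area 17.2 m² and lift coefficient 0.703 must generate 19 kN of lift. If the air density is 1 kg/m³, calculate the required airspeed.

v = 56.1 m/s

L = ½ρv²S·CL ⇒ v = √(2L/(ρ·S·CL))
v = √(2 × 19000 / (1 × 17.2 × 0.703)) = √3143 = 56.1 m/s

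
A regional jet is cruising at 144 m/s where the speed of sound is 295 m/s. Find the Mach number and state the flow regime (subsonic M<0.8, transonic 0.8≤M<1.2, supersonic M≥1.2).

M = v/a = 144 / 295 = 0.488
M = 0.488 → subsonic.

M = 0.488 (subsonic)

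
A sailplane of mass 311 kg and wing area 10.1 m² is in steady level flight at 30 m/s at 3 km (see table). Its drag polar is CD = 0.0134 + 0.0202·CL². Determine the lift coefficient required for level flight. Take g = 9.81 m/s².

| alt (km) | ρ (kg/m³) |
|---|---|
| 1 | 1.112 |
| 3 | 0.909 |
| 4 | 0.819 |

CL = 0.738

At 3 km, from the table: ρ = 0.909 kg/m³.
In steady level flight, lift balances weight: W = mg = 311 × 9.81 = 3050.9 N.
Dynamic pressure q = 0.5 × 0.909 × 30² = 409.1 Pa.
Required CL = L/(qS) = 3050.9/(409.1·10.1) = 0.7385.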